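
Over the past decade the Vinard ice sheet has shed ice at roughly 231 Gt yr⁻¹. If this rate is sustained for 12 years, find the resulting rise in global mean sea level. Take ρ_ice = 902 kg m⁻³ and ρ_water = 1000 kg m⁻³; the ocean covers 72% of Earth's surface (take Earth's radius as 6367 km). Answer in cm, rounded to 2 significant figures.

Total mass lost = 231 Gt/yr × 12 yr = 2772 Gt = 2.772×10^15 kg.
ρ_w = 1000 kg m⁻³, so water volume = 2.772×10^15 / 1000 = 2.772×10^12 m³.
Δh = 2.772×10^12 / 3.67×10^14 = 7.56×10^-3 m = 0.76 cm.

≈ 0.76 cm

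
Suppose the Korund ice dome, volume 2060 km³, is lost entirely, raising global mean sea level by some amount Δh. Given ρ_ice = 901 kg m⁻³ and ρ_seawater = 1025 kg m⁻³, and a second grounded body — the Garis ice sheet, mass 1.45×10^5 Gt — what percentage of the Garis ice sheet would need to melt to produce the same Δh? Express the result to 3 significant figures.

≈ 1.28 %

Equal sea-level rise means equal mass of meltwater, i.e. equal mass of ice lost.
Ice mass of Korund: 1.856×10^15 kg; ice mass of Garis: 1.450×10^17 kg.
Fraction required = 1.856×10^15 / 1.450×10^17 = 0.0128 → 1.28 %.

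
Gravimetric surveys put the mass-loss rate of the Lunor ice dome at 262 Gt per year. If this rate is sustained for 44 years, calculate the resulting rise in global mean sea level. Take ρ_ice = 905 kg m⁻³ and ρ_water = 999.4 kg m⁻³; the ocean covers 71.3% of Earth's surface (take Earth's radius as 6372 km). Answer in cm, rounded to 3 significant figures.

≈ 3.17 cm

Total mass lost = 262 Gt/yr × 44 yr = 1.153×10^4 Gt = 1.153×10^16 kg.
ρ_w = 999.4 kg m⁻³, so water volume = 1.153×10^16 / 999.4 = 1.153×10^13 m³.
Δh = 1.153×10^13 / 3.64×10^14 = 0.0317 m = 3.17 cm.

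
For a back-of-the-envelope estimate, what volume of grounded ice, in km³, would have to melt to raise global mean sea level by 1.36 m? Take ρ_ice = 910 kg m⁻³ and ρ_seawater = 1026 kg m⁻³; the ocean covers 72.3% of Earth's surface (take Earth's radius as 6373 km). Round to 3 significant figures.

Required water volume = Δh × A = 1.36 m × 3.69×10^14 m² = 5.019×10^14 m³ = 5.019×10^5 km³.
Ice volume = water volume × ρ_w/ρ_ice = 5.019×10^5 × 1026/910 = 5.66×10^5 km³.

≈ 5.66×10^5 km³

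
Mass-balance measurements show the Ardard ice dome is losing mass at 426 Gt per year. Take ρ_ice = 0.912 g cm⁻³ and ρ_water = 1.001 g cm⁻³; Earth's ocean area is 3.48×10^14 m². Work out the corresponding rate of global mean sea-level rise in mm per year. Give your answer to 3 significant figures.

ρ_w = 1.001 g cm⁻³ = 1001 kg m⁻³. Annual water volume added = 426 Gt / ρ_w = 4.260×10^14 kg / 1001 kg m⁻³ = 4.256×10^11 m³.
Δh per year = 4.256×10^11 / 3.48×10^14 = 1.22×10^-3 m = 1.22 mm.

≈ 1.22 mm/yr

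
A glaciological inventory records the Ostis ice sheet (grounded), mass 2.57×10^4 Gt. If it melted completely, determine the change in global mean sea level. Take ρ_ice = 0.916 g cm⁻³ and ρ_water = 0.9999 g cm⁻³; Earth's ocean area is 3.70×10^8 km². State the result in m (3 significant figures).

Ostis: 2.57×10^4 Gt = 2.570×10^16 kg; dividing by ρ_w = 0.9999 g cm⁻³ = 999.9 kg m⁻³ gives 2.570×10^13 m³ of water.
Spread over 3.70×10^14 m² of ocean, Δh = 2.570×10^13 / 3.70×10^14 = 0.0695 m.

≈ 0.0695 m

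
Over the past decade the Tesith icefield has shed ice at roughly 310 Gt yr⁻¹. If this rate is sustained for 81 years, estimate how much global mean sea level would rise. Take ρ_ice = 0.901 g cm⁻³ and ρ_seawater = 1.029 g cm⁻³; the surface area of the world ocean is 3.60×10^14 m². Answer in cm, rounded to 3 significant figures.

Total mass lost = 310 Gt/yr × 81 yr = 2.511×10^4 Gt = 2.511×10^16 kg.
ρ_w = 1.029 g cm⁻³ = 1029 kg m⁻³, so water volume = 2.511×10^16 / 1029 = 2.440×10^13 m³.
Δh = 2.440×10^13 / 3.60×10^14 = 0.0678 m = 6.78 cm.

≈ 6.78 cm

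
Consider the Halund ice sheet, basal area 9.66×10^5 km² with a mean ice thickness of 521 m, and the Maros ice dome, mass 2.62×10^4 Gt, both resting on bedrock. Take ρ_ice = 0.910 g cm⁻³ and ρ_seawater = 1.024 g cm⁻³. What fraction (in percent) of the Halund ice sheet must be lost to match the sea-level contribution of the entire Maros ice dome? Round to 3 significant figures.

≈ 5.72 %

Equal sea-level rise means equal mass of meltwater, i.e. equal mass of ice lost.
Ice mass of Maros: 2.620×10^16 kg; ice mass of Halund: 4.580×10^17 kg.
Fraction required = 2.620×10^16 / 4.580×10^17 = 0.0572 → 5.72 %.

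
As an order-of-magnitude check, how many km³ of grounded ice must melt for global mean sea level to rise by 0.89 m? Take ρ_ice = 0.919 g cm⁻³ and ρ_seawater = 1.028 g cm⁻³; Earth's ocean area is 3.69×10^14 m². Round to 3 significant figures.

Required water volume = Δh × A = 0.89 m × 3.69×10^14 m² = 3.284×10^14 m³ = 3.284×10^5 km³.
Ice volume = water volume × ρ_w/ρ_ice = 3.284×10^5 × 1028/919 = 3.67×10^5 km³.

≈ 3.67×10^5 km³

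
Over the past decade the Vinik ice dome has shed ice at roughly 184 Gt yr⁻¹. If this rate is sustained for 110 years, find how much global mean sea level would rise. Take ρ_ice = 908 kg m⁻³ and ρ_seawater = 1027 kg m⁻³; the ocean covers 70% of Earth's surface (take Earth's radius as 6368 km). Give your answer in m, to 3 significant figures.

Total mass lost = 184 Gt/yr × 110 yr = 2.024×10^4 Gt = 2.024×10^16 kg.
ρ_w = 1027 kg m⁻³, so water volume = 2.024×10^16 / 1027 = 1.971×10^13 m³.
Δh = 1.971×10^13 / 3.57×10^14 = 0.0552 m.

≈ 0.0552 m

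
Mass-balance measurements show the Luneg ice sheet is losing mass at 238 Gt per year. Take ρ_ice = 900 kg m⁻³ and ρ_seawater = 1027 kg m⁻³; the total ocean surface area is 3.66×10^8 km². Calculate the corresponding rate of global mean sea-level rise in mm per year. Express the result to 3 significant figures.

≈ 0.633 mm/yr

ρ_w = 1027 kg m⁻³. Annual water volume added = 238 Gt / ρ_w = 2.380×10^14 kg / 1027 kg m⁻³ = 2.317×10^11 m³.
Δh per year = 2.317×10^11 / 3.66×10^14 = 6.33×10^-4 m = 0.633 mm.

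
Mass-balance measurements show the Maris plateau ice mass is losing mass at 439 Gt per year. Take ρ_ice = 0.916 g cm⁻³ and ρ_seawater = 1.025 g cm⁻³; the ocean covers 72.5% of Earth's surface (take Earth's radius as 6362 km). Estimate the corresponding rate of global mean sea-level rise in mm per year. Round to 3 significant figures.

ρ_w = 1.025 g cm⁻³ = 1025 kg m⁻³. Annual water volume added = 439 Gt / ρ_w = 4.390×10^14 kg / 1025 kg m⁻³ = 4.283×10^11 m³.
Δh per year = 4.283×10^11 / 3.69×10^14 = 1.16×10^-3 m = 1.16 mm.

≈ 1.16 mm/yr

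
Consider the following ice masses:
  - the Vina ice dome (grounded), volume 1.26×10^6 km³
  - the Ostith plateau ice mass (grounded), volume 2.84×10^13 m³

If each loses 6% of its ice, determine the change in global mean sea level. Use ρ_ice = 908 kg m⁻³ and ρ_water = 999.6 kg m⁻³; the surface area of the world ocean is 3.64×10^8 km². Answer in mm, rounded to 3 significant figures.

Vina: 0.06 × 1.26×10^6 km³ × (908/999.6) = 6.867×10^4 km³ of water.
Ostith: 0.06 × 2.84×10^13 m³ × (908/999.6) = 1.548×10^12 m³ of water.
Total added water ≈ 7.022×10^13 m³ over 3.64×10^14 m² → Δh = 0.193 m = 193 mm.

≈ 193 mm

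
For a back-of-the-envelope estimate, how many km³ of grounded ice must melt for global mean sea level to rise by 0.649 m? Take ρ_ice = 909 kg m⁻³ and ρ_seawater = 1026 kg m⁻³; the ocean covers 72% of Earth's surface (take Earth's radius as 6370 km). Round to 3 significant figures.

Required water volume = Δh × A = 0.649 m × 3.67×10^14 m² = 2.383×10^14 m³ = 2.383×10^5 km³.
Ice volume = water volume × ρ_w/ρ_ice = 2.383×10^5 × 1026/909 = 2.69×10^5 km³.

≈ 2.69×10^5 km³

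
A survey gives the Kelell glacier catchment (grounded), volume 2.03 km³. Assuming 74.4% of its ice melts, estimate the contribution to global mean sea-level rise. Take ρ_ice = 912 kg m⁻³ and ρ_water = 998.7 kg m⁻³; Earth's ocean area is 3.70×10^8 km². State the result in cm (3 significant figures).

≈ 3.73×10^-4 cm

Kelell: 0.744 × 2.03 km³ × (912/998.7) = 1.379 km³ of water.
Spread over 3.70×10^14 m² of ocean, Δh = 1.379×10^9 / 3.70×10^14 = 3.73×10^-6 m = 3.73×10^-4 cm.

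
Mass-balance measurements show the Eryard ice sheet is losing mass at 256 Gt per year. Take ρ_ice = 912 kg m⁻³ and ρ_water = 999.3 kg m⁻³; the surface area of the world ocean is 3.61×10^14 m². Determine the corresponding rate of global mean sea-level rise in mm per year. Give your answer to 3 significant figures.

≈ 0.710 mm/yr

ρ_w = 999.3 kg m⁻³. Annual water volume added = 256 Gt / ρ_w = 2.560×10^14 kg / 999.3 kg m⁻³ = 2.562×10^11 m³.
Δh per year = 2.562×10^11 / 3.61×10^14 = 7.10×10^-4 m = 0.710 mm.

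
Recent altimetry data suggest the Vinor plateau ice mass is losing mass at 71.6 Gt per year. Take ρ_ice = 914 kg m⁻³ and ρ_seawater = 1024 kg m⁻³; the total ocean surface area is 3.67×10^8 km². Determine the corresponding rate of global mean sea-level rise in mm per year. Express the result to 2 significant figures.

≈ 0.19 mm/yr

ρ_w = 1024 kg m⁻³. Annual water volume added = 71.6 Gt / ρ_w = 7.160×10^13 kg / 1024 kg m⁻³ = 6.992×10^10 m³.
Δh per year = 6.992×10^10 / 3.67×10^14 = 1.91×10^-4 m = 0.19 mm.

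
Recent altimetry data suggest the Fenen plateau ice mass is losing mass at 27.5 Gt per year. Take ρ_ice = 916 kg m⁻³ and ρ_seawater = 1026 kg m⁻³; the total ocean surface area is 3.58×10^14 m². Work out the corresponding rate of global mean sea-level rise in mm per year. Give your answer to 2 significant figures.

ρ_w = 1026 kg m⁻³. Annual water volume added = 27.5 Gt / ρ_w = 2.750×10^13 kg / 1026 kg m⁻³ = 2.680×10^10 m³.
Δh per year = 2.680×10^10 / 3.58×10^14 = 7.49×10^-5 m = 0.075 mm.

≈ 0.075 mm/yr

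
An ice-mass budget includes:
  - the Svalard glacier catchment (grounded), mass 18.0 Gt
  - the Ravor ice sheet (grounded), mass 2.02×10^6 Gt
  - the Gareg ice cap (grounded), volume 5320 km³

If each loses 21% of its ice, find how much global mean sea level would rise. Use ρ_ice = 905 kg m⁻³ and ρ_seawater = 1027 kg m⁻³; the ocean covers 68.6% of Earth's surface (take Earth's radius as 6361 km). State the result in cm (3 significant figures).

Svalard: 0.21 × 18.0 Gt = 3.780×10^12 kg; dividing by ρ_w = 1027 kg m⁻³ gives 3.681×10^9 m³ of water.
Ravor: 0.21 × 2.02×10^6 Gt = 4.242×10^17 kg; dividing by ρ_w = 1027 kg m⁻³ gives 4.130×10^14 m³ of water.
Gareg: 0.21 × 5320 km³ × (905/1027) = 984.5 km³ of water.
Total added water ≈ 4.140×10^14 m³ over 3.49×10^14 m² → Δh = 1.19 m = 119 cm.

≈ 119 cm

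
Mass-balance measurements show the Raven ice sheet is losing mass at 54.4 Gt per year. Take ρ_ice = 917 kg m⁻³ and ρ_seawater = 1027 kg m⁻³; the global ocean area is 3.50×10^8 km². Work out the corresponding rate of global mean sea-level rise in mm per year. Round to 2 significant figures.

≈ 0.15 mm/yr

ρ_w = 1027 kg m⁻³. Annual water volume added = 54.4 Gt / ρ_w = 5.440×10^13 kg / 1027 kg m⁻³ = 5.297×10^10 m³.
Δh per year = 5.297×10^10 / 3.50×10^14 = 1.51×10^-4 m = 0.15 mm.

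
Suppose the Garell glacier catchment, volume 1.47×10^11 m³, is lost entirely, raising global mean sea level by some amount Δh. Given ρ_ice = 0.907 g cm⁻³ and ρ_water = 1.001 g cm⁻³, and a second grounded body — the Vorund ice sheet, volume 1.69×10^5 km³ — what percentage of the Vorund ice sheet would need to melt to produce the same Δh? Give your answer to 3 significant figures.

Equal sea-level rise means equal mass of meltwater, i.e. equal mass of ice lost.
Ice mass of Garell: 1.333×10^14 kg; ice mass of Vorund: 1.533×10^17 kg.
Fraction required = 1.333×10^14 / 1.533×10^17 = 8.70×10^-4 → 0.0870 %.

≈ 0.0870 %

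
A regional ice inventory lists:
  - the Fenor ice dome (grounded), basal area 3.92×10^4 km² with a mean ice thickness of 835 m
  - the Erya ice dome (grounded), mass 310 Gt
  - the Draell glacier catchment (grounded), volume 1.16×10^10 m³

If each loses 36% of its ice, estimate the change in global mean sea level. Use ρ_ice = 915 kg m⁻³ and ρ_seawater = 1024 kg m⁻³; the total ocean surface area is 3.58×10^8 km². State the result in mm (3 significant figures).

≈ 29.7 mm

Fenor: ice volume = 3.92×10^4 km² × 835 m = 3.273×10^4 km³; 0.36 × 3.273×10^4 × (915/1024) = 1.053×10^4 km³ of water.
Erya: 0.36 × 310 Gt = 1.116×10^14 kg; dividing by ρ_w = 1024 kg m⁻³ gives 1.090×10^11 m³ of water.
Draell: 0.36 × 1.16×10^10 m³ × (915/1024) = 3.731×10^9 m³ of water.
Total added water ≈ 1.064×10^13 m³ over 3.58×10^14 m² → Δh = 0.0297 m = 29.7 mm.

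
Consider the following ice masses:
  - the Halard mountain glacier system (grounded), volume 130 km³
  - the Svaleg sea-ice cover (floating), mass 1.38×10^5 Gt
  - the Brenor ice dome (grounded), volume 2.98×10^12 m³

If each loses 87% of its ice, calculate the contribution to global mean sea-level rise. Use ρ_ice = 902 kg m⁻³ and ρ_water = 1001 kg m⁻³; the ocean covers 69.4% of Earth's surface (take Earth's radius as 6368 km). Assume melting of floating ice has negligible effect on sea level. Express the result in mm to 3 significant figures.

≈ 6.89 mm

Halard: 0.87 × 130 km³ × (902/1001) = 101.9 km³ of water.
The Svaleg sea-ice cover is floating and already displaces its own weight of water, so its melt adds essentially nothing to sea level.
Brenor: 0.87 × 2.98×10^12 m³ × (902/1001) = 2.336×10^12 m³ of water.
Total added water ≈ 2.438×10^12 m³ over 3.54×10^14 m² → Δh = 6.89×10^-3 m = 6.89 mm.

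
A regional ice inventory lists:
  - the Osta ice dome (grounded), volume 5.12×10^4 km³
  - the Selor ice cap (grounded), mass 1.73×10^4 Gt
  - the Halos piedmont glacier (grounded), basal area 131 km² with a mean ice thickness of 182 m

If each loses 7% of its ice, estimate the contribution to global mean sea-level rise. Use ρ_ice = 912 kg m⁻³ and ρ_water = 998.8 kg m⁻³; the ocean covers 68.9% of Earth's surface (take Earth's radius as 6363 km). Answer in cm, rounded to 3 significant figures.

Osta: 0.07 × 5.12×10^4 km³ × (912/998.8) = 3273 km³ of water.
Selor: 0.07 × 1.73×10^4 Gt = 1.211×10^15 kg; dividing by ρ_w = 998.8 kg m⁻³ gives 1.212×10^12 m³ of water.
Halos: ice volume = 131 km² × 182 m = 23.84 km³; 0.07 × 23.84 × (912/998.8) = 1.524 km³ of water.
Total added water ≈ 4.487×10^12 m³ over 3.51×10^14 m² → Δh = 0.0128 m = 1.28 cm.

≈ 1.28 cm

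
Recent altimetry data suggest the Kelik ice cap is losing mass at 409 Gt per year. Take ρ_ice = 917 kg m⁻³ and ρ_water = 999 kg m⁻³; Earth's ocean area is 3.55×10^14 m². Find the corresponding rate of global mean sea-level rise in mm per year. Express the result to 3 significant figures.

≈ 1.15 mm/yr

ρ_w = 999 kg m⁻³. Annual water volume added = 409 Gt / ρ_w = 4.090×10^14 kg / 999 kg m⁻³ = 4.094×10^11 m³.
Δh per year = 4.094×10^11 / 3.55×10^14 = 1.15×10^-3 m = 1.15 mm.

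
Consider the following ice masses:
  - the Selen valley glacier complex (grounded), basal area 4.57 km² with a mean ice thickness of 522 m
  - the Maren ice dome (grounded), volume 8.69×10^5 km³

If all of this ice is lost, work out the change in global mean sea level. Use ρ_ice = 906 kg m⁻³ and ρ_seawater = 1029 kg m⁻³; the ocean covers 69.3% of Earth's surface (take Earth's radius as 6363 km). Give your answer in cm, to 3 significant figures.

Selen: ice volume = 4.57 km² × 522 m = 2.386 km³; 2.386 × (906/1029) = 2.100 km³ of water.
Maren: 8.69×10^5 km³ × (906/1029) = 7.651×10^5 km³ of water.
Total added water ≈ 7.651×10^14 m³ over 3.53×10^14 m² → Δh = 2.17 m = 217 cm.

≈ 217 cm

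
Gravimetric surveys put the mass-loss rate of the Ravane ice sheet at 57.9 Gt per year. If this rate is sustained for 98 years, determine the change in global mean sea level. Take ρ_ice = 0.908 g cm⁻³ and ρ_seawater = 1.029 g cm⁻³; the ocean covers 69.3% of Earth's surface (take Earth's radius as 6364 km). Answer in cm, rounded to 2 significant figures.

≈ 1.6 cm

Total mass lost = 57.9 Gt/yr × 98 yr = 5674 Gt = 5.674×10^15 kg.
ρ_w = 1.029 g cm⁻³ = 1029 kg m⁻³, so water volume = 5.674×10^15 / 1029 = 5.514×10^12 m³.
Δh = 5.514×10^12 / 3.53×10^14 = 0.0156 m = 1.6 cm.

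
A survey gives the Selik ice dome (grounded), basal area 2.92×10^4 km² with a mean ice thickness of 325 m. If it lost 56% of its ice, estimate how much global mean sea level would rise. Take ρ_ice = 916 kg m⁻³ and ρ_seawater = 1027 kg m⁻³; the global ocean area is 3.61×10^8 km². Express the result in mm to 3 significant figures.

Selik: ice volume = 2.92×10^4 km² × 325 m = 9490 km³; 0.56 × 9490 × (916/1027) = 4740 km³ of water.
Spread over 3.61×10^14 m² of ocean, Δh = 4.740×10^12 / 3.61×10^14 = 0.0131 m = 13.1 mm.

≈ 13.1 mm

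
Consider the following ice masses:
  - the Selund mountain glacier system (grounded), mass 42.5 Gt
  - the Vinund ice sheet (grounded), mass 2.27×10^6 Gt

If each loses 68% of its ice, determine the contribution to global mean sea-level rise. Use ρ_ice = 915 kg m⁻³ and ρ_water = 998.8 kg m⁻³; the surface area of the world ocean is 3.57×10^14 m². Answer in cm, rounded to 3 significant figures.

≈ 433 cm

Selund: 0.68 × 42.5 Gt = 2.890×10^13 kg; dividing by ρ_w = 998.8 kg m⁻³ gives 2.893×10^10 m³ of water.
Vinund: 0.68 × 2.27×10^6 Gt = 1.544×10^18 kg; dividing by ρ_w = 998.8 kg m⁻³ gives 1.545×10^15 m³ of water.
Total added water ≈ 1.545×10^15 m³ over 3.57×10^14 m² → Δh = 4.33 m = 433 cm.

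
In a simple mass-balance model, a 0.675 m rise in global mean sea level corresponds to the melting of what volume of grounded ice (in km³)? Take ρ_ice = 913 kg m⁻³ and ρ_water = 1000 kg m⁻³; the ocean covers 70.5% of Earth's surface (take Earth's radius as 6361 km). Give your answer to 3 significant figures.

Required water volume = Δh × A = 0.675 m × 3.58×10^14 m² = 2.420×10^14 m³ = 2.420×10^5 km³.
Ice volume = water volume × ρ_w/ρ_ice = 2.420×10^5 × 1000/913 = 2.65×10^5 km³.

≈ 2.65×10^5 km³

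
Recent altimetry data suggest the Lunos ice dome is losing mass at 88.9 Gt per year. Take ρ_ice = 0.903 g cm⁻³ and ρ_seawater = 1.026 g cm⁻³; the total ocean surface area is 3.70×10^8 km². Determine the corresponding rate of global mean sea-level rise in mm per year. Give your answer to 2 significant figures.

ρ_w = 1.026 g cm⁻³ = 1026 kg m⁻³. Annual water volume added = 88.9 Gt / ρ_w = 8.890×10^13 kg / 1026 kg m⁻³ = 8.665×10^10 m³.
Δh per year = 8.665×10^10 / 3.70×10^14 = 2.34×10^-4 m = 0.23 mm.

≈ 0.23 mm/yr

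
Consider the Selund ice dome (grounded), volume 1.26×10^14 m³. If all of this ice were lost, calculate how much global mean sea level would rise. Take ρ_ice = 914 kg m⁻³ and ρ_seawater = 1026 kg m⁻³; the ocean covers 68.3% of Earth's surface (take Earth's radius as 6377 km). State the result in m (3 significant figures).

≈ 0.322 m

Selund: 1.26×10^14 m³ × (914/1026) = 1.122×10^14 m³ of water.
Spread over 3.49×10^14 m² of ocean, Δh = 1.122×10^14 / 3.49×10^14 = 0.322 m.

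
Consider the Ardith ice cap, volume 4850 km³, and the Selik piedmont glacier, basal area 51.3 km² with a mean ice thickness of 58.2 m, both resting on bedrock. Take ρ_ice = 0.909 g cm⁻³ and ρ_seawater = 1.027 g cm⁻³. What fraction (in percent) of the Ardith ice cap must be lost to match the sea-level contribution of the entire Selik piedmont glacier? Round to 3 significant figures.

≈ 0.0616 %

Equal sea-level rise means equal mass of meltwater, i.e. equal mass of ice lost.
Ice mass of Selik: 2.714×10^12 kg; ice mass of Ardith: 4.409×10^15 kg.
Fraction required = 2.714×10^12 / 4.409×10^15 = 6.16×10^-4 → 0.0616 %.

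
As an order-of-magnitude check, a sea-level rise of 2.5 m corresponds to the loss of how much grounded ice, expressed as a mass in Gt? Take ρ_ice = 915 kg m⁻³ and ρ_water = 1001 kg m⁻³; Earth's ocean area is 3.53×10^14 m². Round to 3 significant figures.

Required water volume = Δh × A = 2.5 m × 3.53×10^14 m² = 8.825×10^14 m³.
ρ_w = 1001 kg m⁻³, so the mass of water = 8.825×10^14 m³ × 1001 kg m⁻³ = 8.834×10^17 kg = 8.83×10^5 Gt (and the same mass of ice, by conservation).

≈ 8.83×10^5 Gt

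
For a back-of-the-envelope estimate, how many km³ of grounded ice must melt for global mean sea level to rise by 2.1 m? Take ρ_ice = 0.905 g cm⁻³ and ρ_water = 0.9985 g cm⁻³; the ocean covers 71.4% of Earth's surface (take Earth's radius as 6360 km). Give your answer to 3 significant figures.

Required water volume = Δh × A = 2.1 m × 3.63×10^14 m² = 7.622×10^14 m³ = 7.622×10^5 km³.
Ice volume = water volume × ρ_w/ρ_ice = 7.622×10^5 × 998.5/905 = 8.41×10^5 km³.

≈ 8.41×10^5 km³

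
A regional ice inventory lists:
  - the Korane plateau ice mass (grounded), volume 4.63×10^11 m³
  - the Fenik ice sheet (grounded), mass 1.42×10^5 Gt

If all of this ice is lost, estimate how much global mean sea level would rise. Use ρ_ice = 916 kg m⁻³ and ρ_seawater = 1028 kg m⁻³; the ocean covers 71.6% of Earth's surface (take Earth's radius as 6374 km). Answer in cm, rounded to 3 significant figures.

≈ 37.9 cm

Korane: 4.63×10^11 m³ × (916/1028) = 4.126×10^11 m³ of water.
Fenik: 1.42×10^5 Gt = 1.420×10^17 kg; dividing by ρ_w = 1028 kg m⁻³ gives 1.381×10^14 m³ of water.
Total added water ≈ 1.385×10^14 m³ over 3.66×10^14 m² → Δh = 0.379 m = 37.9 cm.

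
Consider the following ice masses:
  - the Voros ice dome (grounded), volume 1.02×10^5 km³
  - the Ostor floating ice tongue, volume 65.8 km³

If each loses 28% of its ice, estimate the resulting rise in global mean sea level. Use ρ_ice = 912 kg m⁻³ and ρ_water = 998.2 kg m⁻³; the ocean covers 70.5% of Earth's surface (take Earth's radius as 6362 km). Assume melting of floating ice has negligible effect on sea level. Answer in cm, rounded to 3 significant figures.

Voros: 0.28 × 1.02×10^5 km³ × (912/998.2) = 2.609×10^4 km³ of water.
The Ostor floating ice tongue is floating and already displaces its own weight of water, so its melt adds essentially nothing to sea level.
Total added water ≈ 2.609×10^13 m³ over 3.59×10^14 m² → Δh = 0.0728 m = 7.28 cm.

≈ 7.28 cm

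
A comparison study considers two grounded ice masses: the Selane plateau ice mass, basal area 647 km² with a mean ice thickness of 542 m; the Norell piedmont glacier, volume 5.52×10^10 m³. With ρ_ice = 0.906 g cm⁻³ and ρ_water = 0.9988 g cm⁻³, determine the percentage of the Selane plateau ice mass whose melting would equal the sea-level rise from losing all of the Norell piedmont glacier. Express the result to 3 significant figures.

Equal sea-level rise means equal mass of meltwater, i.e. equal mass of ice lost.
Ice mass of Norell: 5.001×10^13 kg; ice mass of Selane: 3.177×10^14 kg.
Fraction required = 5.001×10^13 / 3.177×10^14 = 0.157 → 15.7 %.

≈ 15.7 %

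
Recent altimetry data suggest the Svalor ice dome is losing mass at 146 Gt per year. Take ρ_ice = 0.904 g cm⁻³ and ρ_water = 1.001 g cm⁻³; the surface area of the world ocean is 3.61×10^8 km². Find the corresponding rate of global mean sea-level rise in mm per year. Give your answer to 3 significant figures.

≈ 0.404 mm/yr

ρ_w = 1.001 g cm⁻³ = 1001 kg m⁻³. Annual water volume added = 146 Gt / ρ_w = 1.460×10^14 kg / 1001 kg m⁻³ = 1.459×10^11 m³.
Δh per year = 1.459×10^11 / 3.61×10^14 = 4.04×10^-4 m = 0.404 mm.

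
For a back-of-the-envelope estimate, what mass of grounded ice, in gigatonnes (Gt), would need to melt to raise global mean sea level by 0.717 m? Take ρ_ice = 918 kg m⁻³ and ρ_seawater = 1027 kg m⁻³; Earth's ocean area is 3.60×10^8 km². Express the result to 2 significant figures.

≈ 2.7×10^5 Gt

Required water volume = Δh × A = 0.717 m × 3.60×10^14 m² = 2.581×10^14 m³.
ρ_w = 1027 kg m⁻³, so the mass of water = 2.581×10^14 m³ × 1027 kg m⁻³ = 2.651×10^17 kg = 2.7×10^5 Gt (and the same mass of ice, by conservation).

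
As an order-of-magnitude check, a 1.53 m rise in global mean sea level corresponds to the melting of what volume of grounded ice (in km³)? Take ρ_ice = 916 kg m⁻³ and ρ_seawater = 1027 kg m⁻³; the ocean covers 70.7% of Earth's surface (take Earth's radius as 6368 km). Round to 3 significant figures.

≈ 6.18×10^5 km³

Required water volume = Δh × A = 1.53 m × 3.60×10^14 m² = 5.512×10^14 m³ = 5.512×10^5 km³.
Ice volume = water volume × ρ_w/ρ_ice = 5.512×10^5 × 1027/916 = 6.18×10^5 km³.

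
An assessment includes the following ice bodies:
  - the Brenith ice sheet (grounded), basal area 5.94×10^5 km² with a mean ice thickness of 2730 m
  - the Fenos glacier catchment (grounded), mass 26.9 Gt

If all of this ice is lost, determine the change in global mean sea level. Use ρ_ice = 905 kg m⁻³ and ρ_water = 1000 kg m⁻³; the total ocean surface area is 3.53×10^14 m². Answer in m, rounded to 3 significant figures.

Brenith: ice volume = 5.94×10^5 km² × 2730 m = 1.622×10^6 km³; 1.622×10^6 × (905/1000) = 1.468×10^6 km³ of water.
Fenos: 26.9 Gt = 2.690×10^13 kg; dividing by ρ_w = 1000 kg m⁻³ gives 2.690×10^10 m³ of water.
Total added water ≈ 1.468×10^15 m³ over 3.53×10^14 m² → Δh = 4.16 m.

≈ 4.16 m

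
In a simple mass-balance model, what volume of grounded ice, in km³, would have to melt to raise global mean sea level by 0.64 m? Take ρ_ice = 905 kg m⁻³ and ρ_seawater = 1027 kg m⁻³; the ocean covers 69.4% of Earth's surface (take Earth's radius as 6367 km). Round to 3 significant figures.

Required water volume = Δh × A = 0.64 m × 3.54×10^14 m² = 2.263×10^14 m³ = 2.263×10^5 km³.
Ice volume = water volume × ρ_w/ρ_ice = 2.263×10^5 × 1027/905 = 2.57×10^5 km³.

≈ 2.57×10^5 km³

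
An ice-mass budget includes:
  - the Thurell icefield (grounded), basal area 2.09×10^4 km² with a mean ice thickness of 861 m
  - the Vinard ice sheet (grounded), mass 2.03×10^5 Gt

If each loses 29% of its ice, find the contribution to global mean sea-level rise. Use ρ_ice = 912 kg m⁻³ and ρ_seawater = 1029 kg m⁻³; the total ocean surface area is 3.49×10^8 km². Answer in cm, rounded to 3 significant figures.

≈ 17.7 cm

Thurell: ice volume = 2.09×10^4 km² × 861 m = 1.799×10^4 km³; 0.29 × 1.799×10^4 × (912/1029) = 4625 km³ of water.
Vinard: 0.29 × 2.03×10^5 Gt = 5.887×10^16 kg; dividing by ρ_w = 1029 kg m⁻³ gives 5.721×10^13 m³ of water.
Total added water ≈ 6.184×10^13 m³ over 3.49×10^14 m² → Δh = 0.177 m = 17.7 cm.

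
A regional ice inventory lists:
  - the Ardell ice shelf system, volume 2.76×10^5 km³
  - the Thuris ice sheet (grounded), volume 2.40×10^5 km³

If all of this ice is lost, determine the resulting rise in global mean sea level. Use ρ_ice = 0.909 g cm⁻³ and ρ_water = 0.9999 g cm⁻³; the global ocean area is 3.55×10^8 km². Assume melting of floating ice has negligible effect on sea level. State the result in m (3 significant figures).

The Ardell ice shelf system is floating and already displaces its own weight of water, so its melt adds essentially nothing to sea level.
Thuris: 2.40×10^5 km³ × (909/999.9) = 2.182×10^5 km³ of water.
Total added water ≈ 2.182×10^14 m³ over 3.55×10^14 m² → Δh = 0.615 m.

≈ 0.615 m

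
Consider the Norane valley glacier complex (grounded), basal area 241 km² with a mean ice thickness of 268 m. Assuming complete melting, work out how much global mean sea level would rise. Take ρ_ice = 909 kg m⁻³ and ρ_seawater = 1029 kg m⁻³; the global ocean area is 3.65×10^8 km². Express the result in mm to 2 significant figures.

≈ 0.16 mm

Norane: ice volume = 241 km² × 268 m = 64.59 km³; 64.59 × (909/1029) = 57.06 km³ of water.
Spread over 3.65×10^14 m² of ocean, Δh = 5.706×10^10 / 3.65×10^14 = 1.56×10^-4 m = 0.16 mm.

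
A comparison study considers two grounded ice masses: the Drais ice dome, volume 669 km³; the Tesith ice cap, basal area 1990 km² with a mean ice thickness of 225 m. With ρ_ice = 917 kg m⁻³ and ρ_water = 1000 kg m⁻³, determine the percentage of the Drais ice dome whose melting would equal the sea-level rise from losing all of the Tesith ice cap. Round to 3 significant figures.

≈ 66.9 %

Equal sea-level rise means equal mass of meltwater, i.e. equal mass of ice lost.
Ice mass of Tesith: 4.106×10^14 kg; ice mass of Drais: 6.135×10^14 kg.
Fraction required = 4.106×10^14 / 6.135×10^14 = 0.669 → 66.9 %.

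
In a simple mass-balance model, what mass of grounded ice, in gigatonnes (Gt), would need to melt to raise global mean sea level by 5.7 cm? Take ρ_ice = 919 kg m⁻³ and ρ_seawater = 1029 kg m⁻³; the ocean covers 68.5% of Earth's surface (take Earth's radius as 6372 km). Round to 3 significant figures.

Required water volume = Δh × A = 0.057 m × 3.50×10^14 m² = 1.992×10^13 m³.
ρ_w = 1029 kg m⁻³, so the mass of water = 1.992×10^13 m³ × 1029 kg m⁻³ = 2.050×10^16 kg = 2.05×10^4 Gt (and the same mass of ice, by conservation).

≈ 2.05×10^4 Gt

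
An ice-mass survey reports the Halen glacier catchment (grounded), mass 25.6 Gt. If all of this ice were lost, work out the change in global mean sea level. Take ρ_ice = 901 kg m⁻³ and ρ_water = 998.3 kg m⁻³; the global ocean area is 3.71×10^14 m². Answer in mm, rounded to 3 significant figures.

≈ 0.0691 mm

Halen: 25.6 Gt = 2.560×10^13 kg; dividing by ρ_w = 998.3 kg m⁻³ gives 2.564×10^10 m³ of water.
Spread over 3.71×10^14 m² of ocean, Δh = 2.564×10^10 / 3.71×10^14 = 6.91×10^-5 m = 0.0691 mm.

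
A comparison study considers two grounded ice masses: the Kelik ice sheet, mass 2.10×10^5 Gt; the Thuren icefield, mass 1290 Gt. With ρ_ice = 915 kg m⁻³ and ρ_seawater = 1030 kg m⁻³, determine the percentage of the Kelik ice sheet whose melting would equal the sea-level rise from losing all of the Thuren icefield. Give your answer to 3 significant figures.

≈ 0.614 %

Equal sea-level rise means equal mass of meltwater, i.e. equal mass of ice lost.
Ice mass of Thuren: 1.290×10^15 kg; ice mass of Kelik: 2.100×10^17 kg.
Fraction required = 1.290×10^15 / 2.100×10^17 = 6.14×10^-3 → 0.614 %.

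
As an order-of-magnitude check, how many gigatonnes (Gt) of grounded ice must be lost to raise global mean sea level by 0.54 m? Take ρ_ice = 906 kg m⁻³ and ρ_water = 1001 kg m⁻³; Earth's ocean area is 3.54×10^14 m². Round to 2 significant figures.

Required water volume = Δh × A = 0.54 m × 3.54×10^14 m² = 1.912×10^14 m³.
ρ_w = 1001 kg m⁻³, so the mass of water = 1.912×10^14 m³ × 1001 kg m⁻³ = 1.914×10^17 kg = 1.9×10^5 Gt (and the same mass of ice, by conservation).

≈ 1.9×10^5 Gt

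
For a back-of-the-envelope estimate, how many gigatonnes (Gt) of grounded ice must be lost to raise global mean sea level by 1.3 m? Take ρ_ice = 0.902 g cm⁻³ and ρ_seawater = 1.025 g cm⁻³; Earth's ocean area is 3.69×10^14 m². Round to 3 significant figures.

Required water volume = Δh × A = 1.3 m × 3.69×10^14 m² = 4.797×10^14 m³.
ρ_w = 1.025 g cm⁻³ = 1025 kg m⁻³, so the mass of water = 4.797×10^14 m³ × 1025 kg m⁻³ = 4.917×10^17 kg = 4.92×10^5 Gt (and the same mass of ice, by conservation).

≈ 4.92×10^5 Gt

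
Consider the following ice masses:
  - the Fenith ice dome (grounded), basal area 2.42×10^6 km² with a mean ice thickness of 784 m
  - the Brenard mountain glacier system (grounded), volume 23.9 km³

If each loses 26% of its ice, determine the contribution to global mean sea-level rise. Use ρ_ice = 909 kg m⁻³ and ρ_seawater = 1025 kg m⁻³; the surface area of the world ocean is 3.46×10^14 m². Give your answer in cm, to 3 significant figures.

≈ 126 cm

Fenith: ice volume = 2.42×10^6 km² × 784 m = 1.897×10^6 km³; 0.26 × 1.897×10^6 × (909/1025) = 4.375×10^5 km³ of water.
Brenard: 0.26 × 23.9 km³ × (909/1025) = 5.511 km³ of water.
Total added water ≈ 4.375×10^14 m³ over 3.46×10^14 m² → Δh = 1.26 m = 126 cm.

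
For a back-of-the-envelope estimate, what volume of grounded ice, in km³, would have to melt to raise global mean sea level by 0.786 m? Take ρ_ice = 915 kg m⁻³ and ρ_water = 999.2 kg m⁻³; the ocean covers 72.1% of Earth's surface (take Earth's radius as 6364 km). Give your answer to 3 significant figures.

≈ 3.15×10^5 km³

Required water volume = Δh × A = 0.786 m × 3.67×10^14 m² = 2.884×10^14 m³ = 2.884×10^5 km³.
Ice volume = water volume × ρ_w/ρ_ice = 2.884×10^5 × 999.2/915 = 3.15×10^5 km³.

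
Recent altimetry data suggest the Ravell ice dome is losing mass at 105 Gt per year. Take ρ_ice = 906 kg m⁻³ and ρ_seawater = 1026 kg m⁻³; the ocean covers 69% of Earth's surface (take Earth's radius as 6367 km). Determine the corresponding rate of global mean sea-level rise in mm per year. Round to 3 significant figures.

≈ 0.291 mm/yr

ρ_w = 1026 kg m⁻³. Annual water volume added = 105 Gt / ρ_w = 1.050×10^14 kg / 1026 kg m⁻³ = 1.023×10^11 m³.
Δh per year = 1.023×10^11 / 3.52×10^14 = 2.91×10^-4 m = 0.291 mm.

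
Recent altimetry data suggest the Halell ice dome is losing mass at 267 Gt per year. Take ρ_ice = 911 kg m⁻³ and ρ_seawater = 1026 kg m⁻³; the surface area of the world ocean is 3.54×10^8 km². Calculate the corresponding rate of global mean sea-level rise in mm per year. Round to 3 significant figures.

ρ_w = 1026 kg m⁻³. Annual water volume added = 267 Gt / ρ_w = 2.670×10^14 kg / 1026 kg m⁻³ = 2.602×10^11 m³.
Δh per year = 2.602×10^11 / 3.54×10^14 = 7.35×10^-4 m = 0.735 mm.

≈ 0.735 mm/yr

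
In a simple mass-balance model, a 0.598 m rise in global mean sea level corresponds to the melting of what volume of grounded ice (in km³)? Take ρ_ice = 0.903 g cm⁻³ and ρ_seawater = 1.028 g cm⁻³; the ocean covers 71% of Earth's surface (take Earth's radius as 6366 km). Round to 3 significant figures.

≈ 2.46×10^5 km³

Required water volume = Δh × A = 0.598 m × 3.62×10^14 m² = 2.162×10^14 m³ = 2.162×10^5 km³.
Ice volume = water volume × ρ_w/ρ_ice = 2.162×10^5 × 1028/903 = 2.46×10^5 km³.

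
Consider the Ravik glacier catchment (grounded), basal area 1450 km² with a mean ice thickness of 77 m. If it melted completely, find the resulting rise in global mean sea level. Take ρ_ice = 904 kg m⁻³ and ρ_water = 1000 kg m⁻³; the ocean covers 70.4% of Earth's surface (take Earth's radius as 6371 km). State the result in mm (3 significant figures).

Ravik: ice volume = 1450 km² × 77 m = 111.7 km³; 111.7 × (904/1000) = 100.9 km³ of water.
Spread over 3.59×10^14 m² of ocean, Δh = 1.009×10^11 / 3.59×10^14 = 2.81×10^-4 m = 0.281 mm.

≈ 0.281 mm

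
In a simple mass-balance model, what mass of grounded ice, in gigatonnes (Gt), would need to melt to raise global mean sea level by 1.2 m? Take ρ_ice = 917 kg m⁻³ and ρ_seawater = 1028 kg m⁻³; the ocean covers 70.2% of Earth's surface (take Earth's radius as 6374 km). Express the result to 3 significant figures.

≈ 4.42×10^5 Gt

Required water volume = Δh × A = 1.2 m × 3.58×10^14 m² = 4.301×10^14 m³.
ρ_w = 1028 kg m⁻³, so the mass of water = 4.301×10^14 m³ × 1028 kg m⁻³ = 4.421×10^17 kg = 4.42×10^5 Gt (and the same mass of ice, by conservation).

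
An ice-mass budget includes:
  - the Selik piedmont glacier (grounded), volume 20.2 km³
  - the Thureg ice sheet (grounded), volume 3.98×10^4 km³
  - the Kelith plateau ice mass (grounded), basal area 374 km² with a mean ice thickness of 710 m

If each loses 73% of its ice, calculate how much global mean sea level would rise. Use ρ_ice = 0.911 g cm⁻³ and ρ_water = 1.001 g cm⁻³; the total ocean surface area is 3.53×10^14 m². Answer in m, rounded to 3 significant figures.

≈ 0.0754 m

Selik: 0.73 × 20.2 km³ × (911/1001) = 13.42 km³ of water.
Thureg: 0.73 × 3.98×10^4 km³ × (911/1001) = 2.644×10^4 km³ of water.
Kelith: ice volume = 374 km² × 710 m = 265.5 km³; 0.73 × 265.5 × (911/1001) = 176.4 km³ of water.
Total added water ≈ 2.663×10^13 m³ over 3.53×10^14 m² → Δh = 0.0754 m.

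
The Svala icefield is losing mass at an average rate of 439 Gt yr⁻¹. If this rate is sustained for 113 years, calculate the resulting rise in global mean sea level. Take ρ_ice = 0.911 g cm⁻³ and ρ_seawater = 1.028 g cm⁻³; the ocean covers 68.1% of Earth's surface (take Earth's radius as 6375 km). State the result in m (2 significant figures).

Total mass lost = 439 Gt/yr × 113 yr = 4.961×10^4 Gt = 4.961×10^16 kg.
ρ_w = 1.028 g cm⁻³ = 1028 kg m⁻³, so water volume = 4.961×10^16 / 1028 = 4.826×10^13 m³.
Δh = 4.826×10^13 / 3.48×10^14 = 0.139 m.

≈ 0.14 m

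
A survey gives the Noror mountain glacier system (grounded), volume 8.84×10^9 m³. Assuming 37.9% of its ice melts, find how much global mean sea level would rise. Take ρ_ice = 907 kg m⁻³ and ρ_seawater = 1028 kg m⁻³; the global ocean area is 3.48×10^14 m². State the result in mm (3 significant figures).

Noror: 0.379 × 8.84×10^9 m³ × (907/1028) = 2.956×10^9 m³ of water.
Spread over 3.48×10^14 m² of ocean, Δh = 2.956×10^9 / 3.48×10^14 = 8.49×10^-6 m = 8.49×10^-3 mm.

≈ 8.49×10^-3 mm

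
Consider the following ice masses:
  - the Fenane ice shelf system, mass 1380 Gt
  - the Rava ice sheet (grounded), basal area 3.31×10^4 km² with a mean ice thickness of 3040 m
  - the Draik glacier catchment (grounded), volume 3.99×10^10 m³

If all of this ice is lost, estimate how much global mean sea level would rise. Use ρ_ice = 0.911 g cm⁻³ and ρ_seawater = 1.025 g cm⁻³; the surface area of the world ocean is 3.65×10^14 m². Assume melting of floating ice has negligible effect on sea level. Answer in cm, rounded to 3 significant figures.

The Fenane ice shelf system is floating and already displaces its own weight of water, so its melt adds essentially nothing to sea level.
Rava: ice volume = 3.31×10^4 km² × 3040 m = 1.006×10^5 km³; 1.006×10^5 × (911/1025) = 8.943×10^4 km³ of water.
Draik: 3.99×10^10 m³ × (911/1025) = 3.546×10^10 m³ of water.
Total added water ≈ 8.947×10^13 m³ over 3.65×10^14 m² → Δh = 0.245 m = 24.5 cm.

≈ 24.5 cm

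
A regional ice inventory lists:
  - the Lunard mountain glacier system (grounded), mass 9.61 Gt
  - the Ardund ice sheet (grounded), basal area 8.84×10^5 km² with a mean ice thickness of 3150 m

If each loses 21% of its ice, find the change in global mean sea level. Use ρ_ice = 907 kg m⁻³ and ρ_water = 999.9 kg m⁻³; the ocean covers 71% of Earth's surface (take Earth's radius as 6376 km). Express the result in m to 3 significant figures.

≈ 1.46 m

Lunard: 0.21 × 9.61 Gt = 2.018×10^12 kg; dividing by ρ_w = 999.9 kg m⁻³ gives 2.018×10^9 m³ of water.
Ardund: ice volume = 8.84×10^5 km² × 3150 m = 2.785×10^6 km³; 0.21 × 2.785×10^6 × (907/999.9) = 5.304×10^5 km³ of water.
Total added water ≈ 5.304×10^14 m³ over 3.63×10^14 m² → Δh = 1.46 m.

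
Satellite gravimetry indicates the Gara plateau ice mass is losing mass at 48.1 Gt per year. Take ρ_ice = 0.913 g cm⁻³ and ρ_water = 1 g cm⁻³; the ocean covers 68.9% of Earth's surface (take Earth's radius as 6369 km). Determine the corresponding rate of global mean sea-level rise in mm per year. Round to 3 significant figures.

≈ 0.137 mm/yr

ρ_w = 1 g cm⁻³ = 1000 kg m⁻³. Annual water volume added = 48.1 Gt / ρ_w = 4.810×10^13 kg / 1000 kg m⁻³ = 4.810×10^10 m³.
Δh per year = 4.810×10^10 / 3.51×10^14 = 1.37×10^-4 m = 0.137 mm.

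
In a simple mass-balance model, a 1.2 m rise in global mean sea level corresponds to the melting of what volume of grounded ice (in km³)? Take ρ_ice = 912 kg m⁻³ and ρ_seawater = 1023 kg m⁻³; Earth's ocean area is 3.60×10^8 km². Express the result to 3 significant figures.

≈ 4.85×10^5 km³

Required water volume = Δh × A = 1.2 m × 3.60×10^14 m² = 4.320×10^14 m³ = 4.320×10^5 km³.
Ice volume = water volume × ρ_w/ρ_ice = 4.320×10^5 × 1023/912 = 4.85×10^5 km³.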